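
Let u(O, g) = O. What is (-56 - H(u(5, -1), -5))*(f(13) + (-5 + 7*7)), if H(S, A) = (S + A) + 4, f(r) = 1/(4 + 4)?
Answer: -5295/2 ≈ -2647.5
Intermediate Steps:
f(r) = ⅛ (f(r) = 1/8 = ⅛)
H(S, A) = 4 + A + S (H(S, A) = (A + S) + 4 = 4 + A + S)
(-56 - H(u(5, -1), -5))*(f(13) + (-5 + 7*7)) = (-56 - (4 - 5 + 5))*(⅛ + (-5 + 7*7)) = (-56 - 1*4)*(⅛ + (-5 + 49)) = (-56 - 4)*(⅛ + 44) = -60*353/8 = -5295/2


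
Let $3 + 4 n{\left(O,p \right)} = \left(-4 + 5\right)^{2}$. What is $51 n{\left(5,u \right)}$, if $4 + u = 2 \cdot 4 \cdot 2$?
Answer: $- \frac{51}{2} \approx -25.5$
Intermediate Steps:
$u = 12$ ($u = -4 + 2 \cdot 4 \cdot 2 = -4 + 2 \cdot 8 = -4 + 16 = 12$)
$n{\left(O,p \right)} = - \frac{1}{2}$ ($n{\left(O,p \right)} = - \frac{3}{4} + \frac{\left(-4 + 5\right)^{2}}{4} = - \frac{3}{4} + \frac{1^{2}}{4} = - \frac{3}{4} + \frac{1}{4} \cdot 1 = - \frac{3}{4} + \frac{1}{4} = - \frac{1}{2}$)
$51 n{\left(5,u \right)} = 51 \left(- \frac{1}{2}\right) = - \frac{51}{2}$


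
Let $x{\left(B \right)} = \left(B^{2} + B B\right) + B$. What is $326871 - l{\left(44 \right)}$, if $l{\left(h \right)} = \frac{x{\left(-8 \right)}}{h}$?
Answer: $\frac{3595551}{11} \approx 3.2687 \cdot 10^{5}$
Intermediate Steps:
$x{\left(B \right)} = B + 2 B^{2}$ ($x{\left(B \right)} = \left(B^{2} + B^{2}\right) + B = 2 B^{2} + B = B + 2 B^{2}$)
$l{\left(h \right)} = \frac{120}{h}$ ($l{\left(h \right)} = \frac{\left(-8\right) \left(1 + 2 \left(-8\right)\right)}{h} = \frac{\left(-8\right) \left(1 - 16\right)}{h} = \frac{\left(-8\right) \left(-15\right)}{h} = \frac{120}{h}$)
$326871 - l{\left(44 \right)} = 326871 - \frac{120}{44} = 326871 - 120 \cdot \frac{1}{44} = 326871 - \frac{30}{11} = \frac{3595551}{11}$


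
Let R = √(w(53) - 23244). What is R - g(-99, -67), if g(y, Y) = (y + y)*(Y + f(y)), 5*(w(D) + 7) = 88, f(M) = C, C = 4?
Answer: -12474 + I*√580835/5 ≈ -12474.0 + 152.43*I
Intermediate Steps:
f(M) = 4
w(D) = 53/5 (w(D) = -7 + (⅕)*88 = -7 + 88/5 = 53/5)
g(y, Y) = 2*y*(4 + Y) (g(y, Y) = (y + y)*(Y + 4) = (2*y)*(4 + Y) = 2*y*(4 + Y))
R = I*√580835/5 (R = √(53/5 - 23244) = √(-116167/5) = I*√580835/5 ≈ 152.43*I)
R - g(-99, -67) = I*√580835/5 - 2*(-99)*(4 - 67) = I*√580835/5 - 2*(-99)*(-63) = I*√580835/5 - 1*12474 = I*√580835/5 - 12474 = -12474 + I*√580835/5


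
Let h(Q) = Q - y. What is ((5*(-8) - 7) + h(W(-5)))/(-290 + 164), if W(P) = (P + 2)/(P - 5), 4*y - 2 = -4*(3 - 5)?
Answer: 41/105 ≈ 0.39048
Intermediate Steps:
y = 5/2 (y = ½ + (-4*(3 - 5))/4 = ½ + (-4*(-2))/4 = ½ + (¼)*8 = ½ + 2 = 5/2 ≈ 2.5000)
W(P) = (2 + P)/(-5 + P)
h(Q) = -5/2 + Q (h(Q) = Q - 1*5/2 = Q - 5/2 = -5/2 + Q)
((5*(-8) - 7) + h(W(-5)))/(-290 + 164) = ((5*(-8) - 7) + (-5/2 + (2 - 5)/(-5 - 5)))/(-290 + 164) = ((-40 - 7) + (-5/2 - 3/(-10)))/(-126) = (-47 + (-5/2 - ⅒*(-3)))*(-1/126) = (-47 + (-5/2 + 3/10))*(-1/126) = (-47 - 11/5)*(-1/126) = -246/5*(-1/126) = 41/105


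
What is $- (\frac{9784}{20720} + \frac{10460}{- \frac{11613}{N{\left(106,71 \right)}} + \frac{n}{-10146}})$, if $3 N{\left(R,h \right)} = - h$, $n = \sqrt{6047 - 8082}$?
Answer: $- \frac{7051158011544754631633}{323609186415847319890} - \frac{534987013560 i \sqrt{2035}}{124945631820790471} \approx -21.789 - 0.00019315 i$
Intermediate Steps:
$n = i \sqrt{2035}$ ($n = \sqrt{-2035} = i \sqrt{2035} \approx 45.111 i$)
$N{\left(R,h \right)} = - \frac{h}{3}$ ($N{\left(R,h \right)} = \frac{\left(-1\right) h}{3} = - \frac{h}{3}$)
$- (\frac{9784}{20720} + \frac{10460}{- \frac{11613}{N{\left(106,71 \right)}} + \frac{n}{-10146}}) = - (\frac{9784}{20720} + \frac{10460}{- \frac{11613}{\left(- \frac{1}{3}\right) 71} + \frac{i \sqrt{2035}}{-10146}}) = - (9784 \cdot \frac{1}{20720} + \frac{10460}{- \frac{11613}{- \frac{71}{3}} + i \sqrt{2035} \left(- \frac{1}{10146}\right)}) = - (\frac{1223}{2590} + \frac{10460}{\left(-11613\right) \left(- \frac{3}{71}\right) - \frac{i \sqrt{2035}}{10146}}) = - (\frac{1223}{2590} + \frac{10460}{\frac{34839}{71} - \frac{i \sqrt{2035}}{10146}}) = - \frac{1223}{2590} - \frac{10460}{\frac{34839}{71} - \frac{i \sqrt{2035}}{10146}}$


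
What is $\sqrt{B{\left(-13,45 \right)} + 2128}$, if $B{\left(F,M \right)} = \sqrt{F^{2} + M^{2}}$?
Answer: $\sqrt{2128 + \sqrt{2194}} \approx 46.635$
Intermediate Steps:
$\sqrt{B{\left(-13,45 \right)} + 2128} = \sqrt{\sqrt{\left(-13\right)^{2} + 45^{2}} + 2128} = \sqrt{\sqrt{169 + 2025} + 2128} = \sqrt{\sqrt{2194} + 2128} = \sqrt{2128 + \sqrt{2194}}$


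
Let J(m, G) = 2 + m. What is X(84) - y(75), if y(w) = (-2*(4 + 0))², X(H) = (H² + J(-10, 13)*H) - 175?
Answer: 6145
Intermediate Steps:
X(H) = -175 + H² - 8*H (X(H) = (H² + (2 - 10)*H) - 175 = (H² - 8*H) - 175 = -175 + H² - 8*H)
y(w) = 64 (y(w) = (-2*4)² = (-8)² = 64)
X(84) - y(75) = (-175 + 84² - 8*84) - 1*64 = (-175 + 7056 - 672) - 64 = 6209 - 64 = 6145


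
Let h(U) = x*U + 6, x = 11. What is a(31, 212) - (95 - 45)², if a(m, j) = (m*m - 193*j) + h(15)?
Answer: -42284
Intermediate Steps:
h(U) = 6 + 11*U (h(U) = 11*U + 6 = 6 + 11*U)
a(m, j) = 171 + m² - 193*j (a(m, j) = (m*m - 193*j) + (6 + 11*15) = (m² - 193*j) + (6 + 165) = (m² - 193*j) + 171 = 171 + m² - 193*j)
a(31, 212) - (95 - 45)² = (171 + 31² - 193*212) - (95 - 45)² = (171 + 961 - 40916) - 1*50² = -39784 - 1*2500 = -39784 - 2500 = -42284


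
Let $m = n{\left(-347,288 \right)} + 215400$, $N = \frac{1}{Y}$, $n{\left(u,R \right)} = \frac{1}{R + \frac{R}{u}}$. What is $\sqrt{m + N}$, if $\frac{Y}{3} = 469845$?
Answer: $\frac{\sqrt{91080856363668246806415}}{650265480} \approx 464.11$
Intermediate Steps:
$Y = 1409535$ ($Y = 3 \cdot 469845 = 1409535$)
$N = \frac{1}{1409535} \approx 7.0945 \cdot 10^{-7}$
$m = \frac{21464179547}{99648}$ ($m = - \frac{347}{288 \left(1 - 347\right)} + 215400 = \left(-347\right) \frac{1}{288} \frac{1}{-346} + 215400 = \left(-347\right) \frac{1}{288} \left(- \frac{1}{346}\right) + 215400 = \frac{347}{99648} + 215400 = \frac{21464179547}{99648} \approx 2.154 \cdot 10^{5}$)
$\sqrt{m + N} = \sqrt{\frac{21464179547}{99648} + \frac{1}{1409535}} = \sqrt{\frac{3361612479764477}{15606371520}} = \frac{\sqrt{91080856363668246806415}}{650265480}$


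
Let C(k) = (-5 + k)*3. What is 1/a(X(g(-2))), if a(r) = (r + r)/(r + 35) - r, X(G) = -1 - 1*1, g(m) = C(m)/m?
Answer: 33/62 ≈ 0.53226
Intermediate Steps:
C(k) = -15 + 3*k
g(m) = (-15 + 3*m)/m
X(G) = -2 (X(G) = -1 - 1 = -2)
a(r) = -r + 2*r/(35 + r) (a(r) = (2*r)/(35 + r) - r = 2*r/(35 + r) - r = -r + 2*r/(35 + r))
1/a(X(g(-2))) = 1/(-1*(-2)*(33 - 2)/(35 - 2)) = 1/(-1*(-2)*31/33) = 1/(-1*(-2)*1/33*31) = 1/(62/33) = 33/62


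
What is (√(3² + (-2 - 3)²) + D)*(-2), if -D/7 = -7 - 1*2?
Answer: -126 - 2*√34 ≈ -137.66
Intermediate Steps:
D = 63 (D = -7*(-7 - 1*2) = -7*(-7 - 2) = -7*(-9) = 63)
(√(3² + (-2 - 3)²) + D)*(-2) = (√(3² + (-2 - 3)²) + 63)*(-2) = (√(9 + (-5)²) + 63)*(-2) = (√(9 + 25) + 63)*(-2) = (√34 + 63)*(-2) = (63 + √34)*(-2) = -126 - 2*√34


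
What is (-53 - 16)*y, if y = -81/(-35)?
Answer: -5589/35 ≈ -159.69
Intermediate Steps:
y = 81/35 (y = -81*(-1/35) = 81/35 ≈ 2.3143)
(-53 - 16)*y = (-53 - 16)*(81/35) = -69*81/35 = -5589/35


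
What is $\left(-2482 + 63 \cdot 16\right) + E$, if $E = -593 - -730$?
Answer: $-1337$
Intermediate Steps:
$E = 137$ ($E = -593 + 730 = 137$)
$\left(-2482 + 63 \cdot 16\right) + E = \left(-2482 + 63 \cdot 16\right) + 137 = \left(-2482 + 1008\right) + 137 = -1474 + 137 = -1337$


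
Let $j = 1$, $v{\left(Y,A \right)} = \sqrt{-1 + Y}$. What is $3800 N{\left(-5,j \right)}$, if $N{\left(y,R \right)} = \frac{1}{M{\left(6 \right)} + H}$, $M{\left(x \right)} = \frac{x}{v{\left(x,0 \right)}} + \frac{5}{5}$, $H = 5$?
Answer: $\frac{2375}{3} - \frac{475 \sqrt{5}}{3} \approx 437.62$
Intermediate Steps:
$M{\left(x \right)} = 1 + \frac{x}{\sqrt{-1 + x}}$ ($M{\left(x \right)} = \frac{x}{\sqrt{-1 + x}} + \frac{5}{5} = \frac{x}{\sqrt{-1 + x}} + 5 \cdot \frac{1}{5} = \frac{x}{\sqrt{-1 + x}} + 1 = 1 + \frac{x}{\sqrt{-1 + x}}$)
$N{\left(y,R \right)} = \frac{1}{6 + \frac{6 \sqrt{5}}{5}}$ ($N{\left(y,R \right)} = \frac{1}{\left(1 + \frac{6}{\sqrt{-1 + 6}}\right) + 5} = \frac{1}{\left(1 + \frac{6}{\sqrt{5}}\right) + 5} = \frac{1}{\left(1 + 6 \frac{\sqrt{5}}{5}\right) + 5} = \frac{1}{\left(1 + \frac{6 \sqrt{5}}{5}\right) + 5} = \frac{1}{6 + \frac{6 \sqrt{5}}{5}}$)
$3800 N{\left(-5,j \right)} = 3800 \left(\frac{5}{24} - \frac{\sqrt{5}}{24}\right) = \frac{2375}{3} - \frac{475 \sqrt{5}}{3}$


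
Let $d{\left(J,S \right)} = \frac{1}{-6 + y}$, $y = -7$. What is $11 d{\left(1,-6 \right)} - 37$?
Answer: $- \frac{492}{13} \approx -37.846$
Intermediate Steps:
$d{\left(J,S \right)} = - \frac{1}{13}$ ($d{\left(J,S \right)} = \frac{1}{-6 - 7} = \frac{1}{-13} = - \frac{1}{13}$)
$11 d{\left(1,-6 \right)} - 37 = 11 \left(- \frac{1}{13}\right) - 37 = - \frac{11}{13} - 37 = - \frac{492}{13}$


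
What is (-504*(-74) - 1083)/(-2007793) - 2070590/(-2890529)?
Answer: 4052641381193/5803583892497 ≈ 0.69830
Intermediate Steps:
(-504*(-74) - 1083)/(-2007793) - 2070590/(-2890529) = (37296 - 1083)*(-1/2007793) - 2070590*(-1/2890529) = 36213*(-1/2007793) + 2070590/2890529 = -36213/2007793 + 2070590/2890529 = 4052641381193/5803583892497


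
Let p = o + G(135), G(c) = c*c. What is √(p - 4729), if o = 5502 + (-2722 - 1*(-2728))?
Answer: 2*√4751 ≈ 137.85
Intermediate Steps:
G(c) = c²
o = 5508 (o = 5502 + (-2722 + 2728) = 5502 + 6 = 5508)
p = 23733 (p = 5508 + 135² = 5508 + 18225 = 23733)
√(p - 4729) = √(23733 - 4729) = √19004 = 2*√4751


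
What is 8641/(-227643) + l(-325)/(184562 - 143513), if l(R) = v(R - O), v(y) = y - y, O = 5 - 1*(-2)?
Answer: -8641/227643 ≈ -0.037959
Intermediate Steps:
O = 7 (O = 5 + 2 = 7)
v(y) = 0
l(R) = 0
8641/(-227643) + l(-325)/(184562 - 143513) = 8641/(-227643) + 0/(184562 - 143513) = 8641*(-1/227643) + 0/41049 = -8641/227643 + 0*(1/41049) = -8641/227643 + 0 = -8641/227643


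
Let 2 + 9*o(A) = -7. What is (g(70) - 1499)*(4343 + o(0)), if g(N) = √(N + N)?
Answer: -6508658 + 8684*√35 ≈ -6.4573e+6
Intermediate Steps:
g(N) = √2*√N (g(N) = √(2*N) = √2*√N)
o(A) = -1 (o(A) = -2/9 + (⅑)*(-7) = -2/9 - 7/9 = -1)
(g(70) - 1499)*(4343 + o(0)) = (√2*√70 - 1499)*(4343 - 1) = (2*√35 - 1499)*4342 = (-1499 + 2*√35)*4342 = -6508658 + 8684*√35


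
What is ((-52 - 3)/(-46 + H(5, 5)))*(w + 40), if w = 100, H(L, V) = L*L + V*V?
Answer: -1925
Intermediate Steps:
H(L, V) = L**2 + V**2
((-52 - 3)/(-46 + H(5, 5)))*(w + 40) = ((-52 - 3)/(-46 + (5**2 + 5**2)))*(100 + 40) = -55/(-46 + (25 + 25))*140 = -55/(-46 + 50)*140 = -55/4*140 = -1925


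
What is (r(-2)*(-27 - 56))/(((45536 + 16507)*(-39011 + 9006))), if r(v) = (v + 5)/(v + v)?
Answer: -83/2482133620 ≈ -3.3439e-8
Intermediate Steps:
r(v) = (5 + v)/(2*v) (r(v) = (5 + v)/((2*v)) = (5 + v)*(1/(2*v)) = (5 + v)/(2*v))
(r(-2)*(-27 - 56))/(((45536 + 16507)*(-39011 + 9006))) = (((1/2)*(5 - 2)/(-2))*(-27 - 56))/(((45536 + 16507)*(-39011 + 9006))) = (((1/2)*(-1/2)*3)*(-83))/((62043*(-30005))) = -3/4*(-83)/(-1861600215) = (249/4)*(-1/1861600215) = -83/2482133620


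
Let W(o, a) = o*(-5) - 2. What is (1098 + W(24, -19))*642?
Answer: 626592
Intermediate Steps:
W(o, a) = -2 - 5*o (W(o, a) = -5*o - 2 = -2 - 5*o)
(1098 + W(24, -19))*642 = (1098 + (-2 - 5*24))*642 = (1098 + (-2 - 120))*642 = (1098 - 122)*642 = 976*642 = 626592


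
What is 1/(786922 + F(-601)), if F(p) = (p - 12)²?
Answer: 1/1162691 ≈ 8.6007e-7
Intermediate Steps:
F(p) = (-12 + p)²
1/(786922 + F(-601)) = 1/(786922 + (-12 - 601)²) = 1/(786922 + (-613)²) = 1/(786922 + 375769) = 1/1162691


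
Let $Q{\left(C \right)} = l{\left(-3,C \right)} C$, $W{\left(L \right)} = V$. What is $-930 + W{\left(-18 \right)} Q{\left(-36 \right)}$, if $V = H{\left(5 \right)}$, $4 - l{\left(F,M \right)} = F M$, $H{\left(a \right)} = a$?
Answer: $17790$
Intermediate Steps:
$l{\left(F,M \right)} = 4 - F M$
$V = 5$
$W{\left(L \right)} = 5$
$Q{\left(C \right)} = C \left(4 + 3 C\right)$ ($Q{\left(C \right)} = \left(4 - - 3 C\right) C = \left(4 + 3 C\right) C = C \left(4 + 3 C\right)$)
$-930 + W{\left(-18 \right)} Q{\left(-36 \right)} = -930 + 5 \left(- 36 \left(4 + 3 \left(-36\right)\right)\right) = -930 + 5 \left(- 36 \left(4 - 108\right)\right) = -930 + 5 \left(\left(-36\right) \left(-104\right)\right) = -930 + 5 \cdot 3744 = -930 + 18720 = 17790$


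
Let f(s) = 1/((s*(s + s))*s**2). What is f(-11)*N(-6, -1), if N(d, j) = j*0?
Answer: 0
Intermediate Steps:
N(d, j) = 0
f(s) = 1/(2*s**4) (f(s) = 1/((s*(2*s))*s**2) = 1/((2*s**2)*s**2) = 1/(2*s**4))
f(-11)*N(-6, -1) = ((1/2)/(-11)**4)*0 = ((1/2)*(1/14641))*0 = (1/29282)*0 = 0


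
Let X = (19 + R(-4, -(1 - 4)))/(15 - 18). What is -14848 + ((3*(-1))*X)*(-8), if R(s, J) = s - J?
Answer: -14944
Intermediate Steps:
X = -4 (X = (19 + (-4 - (-1)*(1 - 4)))/(15 - 18) = (19 + (-4 - (-1)*(-3)))/(-3) = (19 + (-4 - 1*3))*(-1/3) = (19 + (-4 - 3))*(-1/3) = (19 - 7)*(-1/3) = 12*(-1/3) = -4)
-14848 + ((3*(-1))*X)*(-8) = -14848 + ((3*(-1))*(-4))*(-8) = -14848 - 3*(-4)*(-8) = -14848 + 12*(-8) = -14848 - 96 = -14944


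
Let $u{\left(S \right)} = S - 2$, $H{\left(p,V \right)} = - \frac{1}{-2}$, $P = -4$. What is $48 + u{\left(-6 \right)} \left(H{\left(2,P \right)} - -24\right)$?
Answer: $-148$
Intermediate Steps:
$H{\left(p,V \right)} = \frac{1}{2}$ ($H{\left(p,V \right)} = \left(-1\right) \left(- \frac{1}{2}\right) = \frac{1}{2}$)
$u{\left(S \right)} = -2 + S$ ($u{\left(S \right)} = S - 2 = -2 + S$)
$48 + u{\left(-6 \right)} \left(H{\left(2,P \right)} - -24\right) = 48 + \left(-2 - 6\right) \left(\frac{1}{2} - -24\right) = 48 - 8 \left(\frac{1}{2} + 24\right) = 48 - 196 = -148$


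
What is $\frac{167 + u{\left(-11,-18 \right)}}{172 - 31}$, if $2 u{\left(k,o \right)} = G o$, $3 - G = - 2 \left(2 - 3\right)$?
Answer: $\frac{158}{141} \approx 1.1206$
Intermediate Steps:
$G = 1$ ($G = 3 - - 2 \left(2 - 3\right) = 3 - \left(-2\right) \left(-1\right) = 3 - 2 = 1$)
$u{\left(k,o \right)} = \frac{o}{2}$ ($u{\left(k,o \right)} = \frac{1 o}{2} = \frac{o}{2}$)
$\frac{167 + u{\left(-11,-18 \right)}}{172 - 31} = \frac{167 + \frac{1}{2} \left(-18\right)}{172 - 31} = \frac{167 - 9}{141} = 158 \cdot \frac{1}{141} = \frac{158}{141}$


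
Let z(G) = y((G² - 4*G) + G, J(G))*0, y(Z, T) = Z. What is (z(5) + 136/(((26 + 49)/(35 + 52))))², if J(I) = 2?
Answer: 15555136/625 ≈ 24888.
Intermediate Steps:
z(G) = 0 (z(G) = ((G² - 4*G) + G)*0 = (G² - 3*G)*0 = 0)
(z(5) + 136/(((26 + 49)/(35 + 52))))² = (0 + 136/(((26 + 49)/(35 + 52))))² = (0 + 136/((75/87)))² = (0 + 136/((75*(1/87))))² = (0 + 136/(25/29))² = (0 + 136*(29/25))² = (0 + 3944/25)² = (3944/25)² = 15555136/625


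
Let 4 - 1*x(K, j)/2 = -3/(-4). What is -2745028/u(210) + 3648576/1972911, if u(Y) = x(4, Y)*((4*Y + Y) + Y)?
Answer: -69048898706/207155655 ≈ -333.32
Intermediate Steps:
x(K, j) = 13/2 (x(K, j) = 8 - (-6)/(-4) = 8 - (-6)*(-1)/4 = 8 - 2*¾ = 8 - 3/2 = 13/2)
u(Y) = 39*Y (u(Y) = 13*((4*Y + Y) + Y)/2 = 13*(5*Y + Y)/2 = 13*(6*Y)/2 = 39*Y)
-2745028/u(210) + 3648576/1972911 = -2745028/(39*210) + 3648576/1972911 = -2745028/8190 + 3648576*(1/1972911) = -2745028*1/8190 + 1216192/657637 = -105578/315 + 1216192/657637 = -69048898706/207155655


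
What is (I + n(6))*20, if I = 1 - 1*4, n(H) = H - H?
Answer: -60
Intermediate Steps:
n(H) = 0
I = -3 (I = 1 - 4 = -3)
(I + n(6))*20 = (-3 + 0)*20 = -3*20 = -60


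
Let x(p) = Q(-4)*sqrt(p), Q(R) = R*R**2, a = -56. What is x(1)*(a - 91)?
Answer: 9408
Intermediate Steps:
Q(R) = R**3
x(p) = -64*sqrt(p) (x(p) = (-4)**3*sqrt(p) = -64*sqrt(p))
x(1)*(a - 91) = (-64*sqrt(1))*(-56 - 91) = -64*1*(-147) = -64*(-147) = 9408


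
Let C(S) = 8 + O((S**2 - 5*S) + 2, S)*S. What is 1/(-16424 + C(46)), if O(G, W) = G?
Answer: 1/70432 ≈ 1.4198e-5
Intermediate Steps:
C(S) = 8 + S*(2 + S**2 - 5*S) (C(S) = 8 + ((S**2 - 5*S) + 2)*S = 8 + (2 + S**2 - 5*S)*S = 8 + S*(2 + S**2 - 5*S))
1/(-16424 + C(46)) = 1/(-16424 + (8 + 46*(2 + 46**2 - 5*46))) = 1/(-16424 + (8 + 46*(2 + 2116 - 230))) = 1/(-16424 + (8 + 46*1888)) = 1/(-16424 + (8 + 86848)) = 1/(-16424 + 86856) = 1/70432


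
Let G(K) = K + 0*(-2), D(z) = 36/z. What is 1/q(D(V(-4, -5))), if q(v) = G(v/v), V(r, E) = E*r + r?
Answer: 1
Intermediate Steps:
V(r, E) = r + E*r
G(K) = K (G(K) = K + 0 = K)
q(v) = 1 (q(v) = v/v = 1)
1/q(D(V(-4, -5))) = 1/1 = 1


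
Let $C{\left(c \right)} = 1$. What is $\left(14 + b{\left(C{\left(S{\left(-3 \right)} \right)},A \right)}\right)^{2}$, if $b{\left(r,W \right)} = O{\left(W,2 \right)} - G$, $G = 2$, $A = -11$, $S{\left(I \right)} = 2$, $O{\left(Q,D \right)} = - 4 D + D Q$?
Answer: $324$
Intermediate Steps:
$b{\left(r,W \right)} = -10 + 2 W$ ($b{\left(r,W \right)} = 2 \left(-4 + W\right) - 2 = \left(-8 + 2 W\right) - 2 = -10 + 2 W$)
$\left(14 + b{\left(C{\left(S{\left(-3 \right)} \right)},A \right)}\right)^{2} = \left(14 + \left(-10 + 2 \left(-11\right)\right)\right)^{2} = \left(14 - 32\right)^{2} = \left(-18\right)^{2} = 324$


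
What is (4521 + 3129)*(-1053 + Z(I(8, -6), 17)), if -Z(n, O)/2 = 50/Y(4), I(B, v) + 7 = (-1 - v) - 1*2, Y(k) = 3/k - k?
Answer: -101660850/13 ≈ -7.8201e+6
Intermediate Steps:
Y(k) = -k + 3/k
I(B, v) = -10 - v (I(B, v) = -7 + ((-1 - v) - 1*2) = -7 + ((-1 - v) - 2) = -7 + (-3 - v) = -10 - v)
Z(n, O) = 400/13 (Z(n, O) = -100/(-1*4 + 3/4) = -100/(-4 + 3*(1/4)) = -100/(-4 + 3/4) = -100/(-13/4) = -100*(-4)/13 = -2*(-200/13) = 400/13)
(4521 + 3129)*(-1053 + Z(I(8, -6), 17)) = (4521 + 3129)*(-1053 + 400/13) = 7650*(-13289/13) = -101660850/13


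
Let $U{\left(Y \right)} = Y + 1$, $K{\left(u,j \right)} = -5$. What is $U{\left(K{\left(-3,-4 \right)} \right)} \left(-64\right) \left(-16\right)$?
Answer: $-4096$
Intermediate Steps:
$U{\left(Y \right)} = 1 + Y$
$U{\left(K{\left(-3,-4 \right)} \right)} \left(-64\right) \left(-16\right) = \left(1 - 5\right) \left(-64\right) \left(-16\right) = \left(-4\right) \left(-64\right) \left(-16\right) = 256 \left(-16\right) = -4096$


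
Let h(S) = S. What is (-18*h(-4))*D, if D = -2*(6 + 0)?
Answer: -864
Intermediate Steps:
D = -12 (D = -2*6 = -12)
(-18*h(-4))*D = -18*(-4)*(-12) = 72*(-12) = -864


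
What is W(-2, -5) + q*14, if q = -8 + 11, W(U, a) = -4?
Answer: 38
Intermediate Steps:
q = 3
W(-2, -5) + q*14 = -4 + 3*14 = -4 + 42 = 38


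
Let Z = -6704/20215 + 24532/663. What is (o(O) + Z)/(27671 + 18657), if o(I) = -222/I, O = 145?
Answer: 525290239/692556924540 ≈ 0.00075848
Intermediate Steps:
Z = 37805356/1030965 (Z = -6704*1/20215 + 24532*(1/663) = -6704/20215 + 24532/663 = 37805356/1030965 ≈ 36.670)
(o(O) + Z)/(27671 + 18657) = (-222/145 + 37805356/1030965)/(27671 + 18657) = (-222*1/145 + 37805356/1030965)/46328 = (-222/145 + 37805356/1030965)*(1/46328) = (1050580478/29897985)*(1/46328) = 525290239/692556924540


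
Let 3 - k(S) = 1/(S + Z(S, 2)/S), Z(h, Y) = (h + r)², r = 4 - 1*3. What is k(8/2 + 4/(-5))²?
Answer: 4044121/485809 ≈ 8.3245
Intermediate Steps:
r = 1 (r = 4 - 3 = 1)
Z(h, Y) = (1 + h)² (Z(h, Y) = (h + 1)² = (1 + h)²)
k(S) = 3 - 1/(S + (1 + S)²/S)
k(8/2 + 4/(-5))² = ((3 + 5*(8/2 + 4/(-5)) + 6*(8/2 + 4/(-5))²)/(1 + 2*(8/2 + 4/(-5)) + 2*(8/2 + 4/(-5))²))² = ((3 + 5*(8*(½) + 4*(-⅕)) + 6*(8*(½) + 4*(-⅕))²)/(1 + 2*(8*(½) + 4*(-⅕)) + 2*(8*(½) + 4*(-⅕))²))² = ((3 + 5*(4 - ⅘) + 6*(4 - ⅘)²)/(1 + 2*(4 - ⅘) + 2*(4 - ⅘)²))² = ((3 + 5*(16/5) + 6*(16/5)²)/(1 + 2*(16/5) + 2*(16/5)²))² = ((3 + 16 + 6*(256/25))/(1 + 32/5 + 2*(256/25)))² = ((3 + 16 + 1536/25)/(1 + 32/5 + 512/25))² = ((2011/25)/(697/25))² = ((25/697)*(2011/25))² = (2011/697)² = 4044121/485809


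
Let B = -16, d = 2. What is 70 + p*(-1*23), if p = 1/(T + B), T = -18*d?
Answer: 3663/52 ≈ 70.442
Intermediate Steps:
T = -36 (T = -18*2 = -36)
p = -1/52 (p = 1/(-36 - 16) = 1/(-52) = -1/52 ≈ -0.019231)
70 + p*(-1*23) = 70 - (-1)*23/52 = 70 - 1/52*(-23) = 70 + 23/52 = 3663/52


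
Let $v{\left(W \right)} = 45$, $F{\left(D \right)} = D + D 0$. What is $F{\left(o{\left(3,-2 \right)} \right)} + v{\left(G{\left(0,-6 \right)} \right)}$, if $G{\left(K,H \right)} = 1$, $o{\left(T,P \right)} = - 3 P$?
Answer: $51$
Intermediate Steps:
$F{\left(D \right)} = D$ ($F{\left(D \right)} = D + 0 = D$)
$F{\left(o{\left(3,-2 \right)} \right)} + v{\left(G{\left(0,-6 \right)} \right)} = \left(-3\right) \left(-2\right) + 45 = 6 + 45 = 51$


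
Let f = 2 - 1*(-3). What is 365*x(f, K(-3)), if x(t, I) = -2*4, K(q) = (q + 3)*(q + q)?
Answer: -2920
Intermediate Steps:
K(q) = 2*q*(3 + q) (K(q) = (3 + q)*(2*q) = 2*q*(3 + q))
f = 5 (f = 2 + 3 = 5)
x(t, I) = -8
365*x(f, K(-3)) = 365*(-8) = -2920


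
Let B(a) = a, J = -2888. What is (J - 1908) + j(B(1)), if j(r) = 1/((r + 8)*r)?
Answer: -43163/9 ≈ -4795.9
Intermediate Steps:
j(r) = 1/(r*(8 + r)) (j(r) = 1/((8 + r)*r) = 1/(r*(8 + r)))
(J - 1908) + j(B(1)) = (-2888 - 1908) + 1/(1*(8 + 1)) = -4796 + 1/9 = -4796 + 1*(⅑) = -4796 + ⅑ = -43163/9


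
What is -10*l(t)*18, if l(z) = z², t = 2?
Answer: -720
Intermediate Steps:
-10*l(t)*18 = -10*2²*18 = -10*4*18 = -40*18 = -720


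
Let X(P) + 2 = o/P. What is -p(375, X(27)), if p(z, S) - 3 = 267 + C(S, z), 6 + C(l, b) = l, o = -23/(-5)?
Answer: -35393/135 ≈ -262.17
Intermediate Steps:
o = 23/5 (o = -23*(-⅕) = 23/5 ≈ 4.6000)
C(l, b) = -6 + l
X(P) = -2 + 23/(5*P)
p(z, S) = 264 + S (p(z, S) = 3 + (267 + (-6 + S)) = 3 + (261 + S) = 264 + S)
-p(375, X(27)) = -(264 + (-2 + (23/5)/27)) = -(264 + (-2 + (23/5)*(1/27))) = -(264 + (-2 + 23/135)) = -(264 - 247/135) = -1*35393/135 = -35393/135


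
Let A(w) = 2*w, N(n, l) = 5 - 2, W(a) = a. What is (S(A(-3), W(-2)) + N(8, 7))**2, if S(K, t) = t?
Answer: 1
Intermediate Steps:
N(n, l) = 3
(S(A(-3), W(-2)) + N(8, 7))**2 = (-2 + 3)**2 = 1**2 = 1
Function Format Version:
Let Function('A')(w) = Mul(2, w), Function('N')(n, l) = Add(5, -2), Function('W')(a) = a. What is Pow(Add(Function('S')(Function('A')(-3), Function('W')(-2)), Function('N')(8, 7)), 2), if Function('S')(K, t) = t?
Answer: 1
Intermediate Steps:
Function('N')(n, l) = 3
Pow(Add(Function('S')(Function('A')(-3), Function('W')(-2)), Function('N')(8, 7)), 2) = Pow(Add(-2, 3), 2) = Pow(1, 2) = 1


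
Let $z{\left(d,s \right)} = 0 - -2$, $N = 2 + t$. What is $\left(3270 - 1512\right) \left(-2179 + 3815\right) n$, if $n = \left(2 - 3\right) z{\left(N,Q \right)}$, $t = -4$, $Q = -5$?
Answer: $-5752176$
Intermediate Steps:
$N = -2$ ($N = 2 - 4 = -2$)
$z{\left(d,s \right)} = 2$ ($z{\left(d,s \right)} = 0 + 2 = 2$)
$n = -2$ ($n = \left(2 - 3\right) 2 = \left(-1\right) 2 = -2$)
$\left(3270 - 1512\right) \left(-2179 + 3815\right) n = \left(3270 - 1512\right) \left(-2179 + 3815\right) \left(-2\right) = 1758 \cdot 1636 \left(-2\right) = 2876088 \left(-2\right) = -5752176$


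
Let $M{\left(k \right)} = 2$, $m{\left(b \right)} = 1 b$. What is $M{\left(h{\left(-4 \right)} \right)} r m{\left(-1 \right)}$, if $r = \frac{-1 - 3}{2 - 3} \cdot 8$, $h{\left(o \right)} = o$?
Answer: $-64$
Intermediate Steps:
$m{\left(b \right)} = b$
$r = 32$ ($r = - \frac{4}{-1} \cdot 8 = \left(-4\right) \left(-1\right) 8 = 4 \cdot 8 = 32$)
$M{\left(h{\left(-4 \right)} \right)} r m{\left(-1 \right)} = 2 \cdot 32 \left(-1\right) = 64 \left(-1\right) = -64$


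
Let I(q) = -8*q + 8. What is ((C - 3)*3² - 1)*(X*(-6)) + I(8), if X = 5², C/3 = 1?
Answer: 94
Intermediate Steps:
C = 3 (C = 3*1 = 3)
I(q) = 8 - 8*q
X = 25
((C - 3)*3² - 1)*(X*(-6)) + I(8) = ((3 - 3)*3² - 1)*(25*(-6)) + (8 - 8*8) = (0*9 - 1)*(-150) + (8 - 64) = (0 - 1)*(-150) - 56 = -1*(-150) - 56 = 150 - 56 = 94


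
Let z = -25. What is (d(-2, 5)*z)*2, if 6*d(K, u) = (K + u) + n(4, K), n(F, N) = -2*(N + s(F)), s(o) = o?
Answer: 25/3 ≈ 8.3333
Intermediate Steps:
n(F, N) = -2*F - 2*N (n(F, N) = -2*(N + F) = -2*(F + N) = -2*F - 2*N)
d(K, u) = -4/3 - K/6 + u/6 (d(K, u) = ((K + u) + (-2*4 - 2*K))/6 = ((K + u) + (-8 - 2*K))/6 = (-8 + u - K)/6 = -4/3 - K/6 + u/6)
(d(-2, 5)*z)*2 = ((-4/3 - 1/6*(-2) + (1/6)*5)*(-25))*2 = ((-4/3 + 1/3 + 5/6)*(-25))*2 = -1/6*(-25)*2 = (25/6)*2 = 25/3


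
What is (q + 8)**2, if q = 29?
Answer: 1369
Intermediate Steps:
(q + 8)**2 = (29 + 8)**2 = 37**2 = 1369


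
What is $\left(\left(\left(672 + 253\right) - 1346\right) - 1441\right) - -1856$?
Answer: $-6$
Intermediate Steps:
$\left(\left(\left(672 + 253\right) - 1346\right) - 1441\right) - -1856 = \left(\left(925 - 1346\right) - 1441\right) + 1856 = \left(-421 - 1441\right) + 1856 = -1862 + 1856 = -6$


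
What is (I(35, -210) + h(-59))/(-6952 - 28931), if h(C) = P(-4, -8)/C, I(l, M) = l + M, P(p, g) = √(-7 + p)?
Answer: 175/35883 + I*√11/2117097 ≈ 0.004877 + 1.5666e-6*I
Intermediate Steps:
I(l, M) = M + l
h(C) = I*√11/C (h(C) = √(-7 - 4)/C = √(-11)/C = (I*√11)/C = I*√11/C)
(I(35, -210) + h(-59))/(-6952 - 28931) = ((-210 + 35) + I*√11/(-59))/(-6952 - 28931) = (-175 + I*√11*(-1/59))/(-35883) = (-175 - I*√11/59)*(-1/35883) = 175/35883 + I*√11/2117097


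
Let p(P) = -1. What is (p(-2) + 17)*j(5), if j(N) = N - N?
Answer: 0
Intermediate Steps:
j(N) = 0
(p(-2) + 17)*j(5) = (-1 + 17)*0 = 16*0 = 0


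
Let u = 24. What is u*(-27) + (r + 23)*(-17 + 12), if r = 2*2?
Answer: -783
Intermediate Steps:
r = 4
u*(-27) + (r + 23)*(-17 + 12) = 24*(-27) + (4 + 23)*(-17 + 12) = -648 + 27*(-5) = -648 - 135 = -783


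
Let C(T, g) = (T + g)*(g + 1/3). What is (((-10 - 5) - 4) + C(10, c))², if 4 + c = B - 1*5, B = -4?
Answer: 361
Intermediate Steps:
c = -13 (c = -4 + (-4 - 1*5) = -4 + (-4 - 5) = -4 - 9 = -13)
C(T, g) = (⅓ + g)*(T + g) (C(T, g) = (T + g)*(g + ⅓) = (T + g)*(⅓ + g) = (⅓ + g)*(T + g))
(((-10 - 5) - 4) + C(10, c))² = (((-10 - 5) - 4) + ((-13)² + (⅓)*10 + (⅓)*(-13) + 10*(-13)))² = ((-15 - 4) + (169 + 10/3 - 13/3 - 130))² = (-19 + 38)² = 19² = 361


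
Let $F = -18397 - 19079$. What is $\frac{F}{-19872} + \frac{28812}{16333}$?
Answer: $\frac{10968959}{3005272} \approx 3.6499$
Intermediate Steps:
$F = -37476$
$\frac{F}{-19872} + \frac{28812}{16333} = - \frac{37476}{-19872} + \frac{28812}{16333} = \left(-37476\right) \left(- \frac{1}{19872}\right) + 28812 \cdot \frac{1}{16333} = \frac{347}{184} + \frac{28812}{16333} = \frac{10968959}{3005272}$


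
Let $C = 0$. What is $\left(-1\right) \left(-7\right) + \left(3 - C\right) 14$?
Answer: $49$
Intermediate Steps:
$\left(-1\right) \left(-7\right) + \left(3 - C\right) 14 = \left(-1\right) \left(-7\right) + \left(3 - 0\right) 14 = 7 + \left(3 + 0\right) 14 = 7 + 3 \cdot 14 = 7 + 42 = 49$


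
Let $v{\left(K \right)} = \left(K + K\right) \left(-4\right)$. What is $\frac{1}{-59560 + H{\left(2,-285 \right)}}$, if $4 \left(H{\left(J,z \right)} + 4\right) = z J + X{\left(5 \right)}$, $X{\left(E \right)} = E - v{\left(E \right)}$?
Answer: $- \frac{4}{238781} \approx -1.6752 \cdot 10^{-5}$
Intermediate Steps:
$v{\left(K \right)} = - 8 K$ ($v{\left(K \right)} = 2 K \left(-4\right) = - 8 K$)
$X{\left(E \right)} = 9 E$ ($X{\left(E \right)} = E - - 8 E = E + 8 E = 9 E$)
$H{\left(J,z \right)} = \frac{29}{4} + \frac{J z}{4}$ ($H{\left(J,z \right)} = -4 + \frac{z J + 9 \cdot 5}{4} = -4 + \frac{J z + 45}{4} = -4 + \frac{45 + J z}{4} = -4 + \left(\frac{45}{4} + \frac{J z}{4}\right) = \frac{29}{4} + \frac{J z}{4}$)
$\frac{1}{-59560 + H{\left(2,-285 \right)}} = \frac{1}{-59560 + \left(\frac{29}{4} + \frac{1}{4} \cdot 2 \left(-285\right)\right)} = \frac{1}{-59560 + \left(\frac{29}{4} - \frac{285}{2}\right)} = \frac{1}{-59560 - \frac{541}{4}} = \frac{1}{- \frac{238781}{4}} = - \frac{4}{238781}$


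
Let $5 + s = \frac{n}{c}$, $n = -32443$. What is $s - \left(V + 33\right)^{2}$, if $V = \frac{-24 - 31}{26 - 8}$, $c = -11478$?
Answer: $- \frac{557113811}{619812} \approx -898.84$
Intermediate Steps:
$s = - \frac{24947}{11478}$ ($s = -5 - \frac{32443}{-11478} = -5 - - \frac{32443}{11478} = -5 + \frac{32443}{11478} = - \frac{24947}{11478} \approx -2.1735$)
$V = - \frac{55}{18} \approx -3.0556$
$s - \left(V + 33\right)^{2} = - \frac{24947}{11478} - \left(- \frac{55}{18} + 33\right)^{2} = - \frac{24947}{11478} - \left(\frac{539}{18}\right)^{2} = - \frac{24947}{11478} - \frac{290521}{324} = - \frac{557113811}{619812}$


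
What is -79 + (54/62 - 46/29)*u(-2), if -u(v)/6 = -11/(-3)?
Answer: -56875/899 ≈ -63.265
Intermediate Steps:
u(v) = -22 (u(v) = -(-66)/(-3) = -(-66)*(-1)/3 = -6*11/3 = -22)
-79 + (54/62 - 46/29)*u(-2) = -79 + (54/62 - 46/29)*(-22) = -79 + (54*(1/62) - 46*1/29)*(-22) = -79 + (27/31 - 46/29)*(-22) = -79 - 643/899*(-22) = -79 + 14146/899 = -56875/899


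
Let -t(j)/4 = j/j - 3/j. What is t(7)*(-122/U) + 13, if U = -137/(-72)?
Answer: 153011/959 ≈ 159.55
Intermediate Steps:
U = 137/72 (U = -137*(-1/72) = 137/72 ≈ 1.9028)
t(j) = -4 + 12/j (t(j) = -4*(j/j - 3/j) = -4*(1 - 3/j) = -4 + 12/j)
t(7)*(-122/U) + 13 = (-4 + 12/7)*(-122/137/72) + 13 = (-4 + 12*(⅐))*(-122*72/137) + 13 = (-4 + 12/7)*(-8784/137) + 13 = -16/7*(-8784/137) + 13 = 140544/959 + 13 = 153011/959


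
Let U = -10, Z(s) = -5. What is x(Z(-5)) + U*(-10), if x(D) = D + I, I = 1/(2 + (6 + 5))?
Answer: 1236/13 ≈ 95.077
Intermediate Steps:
I = 1/13 (I = 1/(2 + 11) = 1/13 ≈ 0.076923)
x(D) = 1/13 + D (x(D) = D + 1/13 = 1/13 + D)
x(Z(-5)) + U*(-10) = (1/13 - 5) - 10*(-10) = -64/13 + 100 = 1236/13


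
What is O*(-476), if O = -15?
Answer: 7140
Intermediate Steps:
O*(-476) = -15*(-476) = 7140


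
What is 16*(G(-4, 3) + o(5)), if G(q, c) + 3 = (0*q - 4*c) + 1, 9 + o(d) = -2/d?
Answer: -1872/5 ≈ -374.40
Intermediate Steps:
o(d) = -9 - 2/d
G(q, c) = -2 - 4*c (G(q, c) = -3 + ((0*q - 4*c) + 1) = -3 + ((0 - 4*c) + 1) = -3 + (-4*c + 1) = -3 + (1 - 4*c) = -2 - 4*c)
16*(G(-4, 3) + o(5)) = 16*((-2 - 4*3) + (-9 - 2/5)) = 16*((-2 - 12) + (-9 - 2*⅕)) = 16*(-14 + (-9 - ⅖)) = 16*(-14 - 47/5) = 16*(-117/5) = -1872/5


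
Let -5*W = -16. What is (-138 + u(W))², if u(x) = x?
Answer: 454276/25 ≈ 18171.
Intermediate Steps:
W = 16/5 (W = -⅕*(-16) = 16/5 ≈ 3.2000)
(-138 + u(W))² = (-138 + 16/5)² = (-674/5)² = 454276/25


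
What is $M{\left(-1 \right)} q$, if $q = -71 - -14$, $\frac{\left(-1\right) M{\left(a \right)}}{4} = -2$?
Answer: $-456$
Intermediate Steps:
$M{\left(a \right)} = 8$ ($M{\left(a \right)} = \left(-4\right) \left(-2\right) = 8$)
$q = -57$ ($q = -71 + 14 = -57$)
$M{\left(-1 \right)} q = 8 \left(-57\right) = -456$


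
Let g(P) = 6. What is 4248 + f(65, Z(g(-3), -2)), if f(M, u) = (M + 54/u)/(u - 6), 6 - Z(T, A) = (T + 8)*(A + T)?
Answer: 2972801/700 ≈ 4246.9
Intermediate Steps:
Z(T, A) = 6 - (8 + T)*(A + T) (Z(T, A) = 6 - (T + 8)*(A + T) = 6 - (8 + T)*(A + T))
f(M, u) = (M + 54/u)/(-6 + u)
4248 + f(65, Z(g(-3), -2)) = 4248 + (54 + 65*(6 - 1*6² - 8*(-2) - 8*6 - 1*(-2)*6))/((6 - 1*6² - 8*(-2) - 8*6 - 1*(-2)*6)*(-6 + (6 - 1*6² - 8*(-2) - 8*6 - 1*(-2)*6))) = 4248 + (54 + 65*(6 - 1*36 + 16 - 48 + 12))/((6 - 1*36 + 16 - 48 + 12)*(-6 + (6 - 1*36 + 16 - 48 + 12))) = 4248 + (54 + 65*(6 - 36 + 16 - 48 + 12))/((6 - 36 + 16 - 48 + 12)*(-6 + (6 - 36 + 16 - 48 + 12))) = 4248 + (54 + 65*(-50))/((-50)*(-6 - 50)) = 4248 - 1/50*(54 - 3250)/(-56) = 4248 - 1/50*(-1/56)*(-3196) = 4248 - 799/700 = 2972801/700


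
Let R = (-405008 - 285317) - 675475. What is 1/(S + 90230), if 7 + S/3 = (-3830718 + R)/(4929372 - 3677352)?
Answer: 208670/18821313771 ≈ 1.1087e-5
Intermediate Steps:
R = -1365800 (R = -690325 - 675475 = -1365800)
S = -6980329/208670 (S = -21 + 3*((-3830718 - 1365800)/(4929372 - 3677352)) = -21 + 3*(-5196518/1252020) = -21 + 3*(-5196518*1/1252020) = -21 + 3*(-2598259/626010) = -21 - 2598259/208670 = -6980329/208670 ≈ -33.452)
1/(S + 90230) = 1/(-6980329/208670 + 90230) = 1/(18821313771/208670) = 208670/18821313771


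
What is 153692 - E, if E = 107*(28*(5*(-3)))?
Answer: 198632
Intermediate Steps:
E = -44940 (E = 107*(28*(-15)) = 107*(-420) = -44940)
153692 - E = 153692 - 1*(-44940) = 153692 + 44940 = 198632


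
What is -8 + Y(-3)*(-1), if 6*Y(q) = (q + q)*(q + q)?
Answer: -14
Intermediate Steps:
Y(q) = 2*q**2/3 (Y(q) = ((q + q)*(q + q))/6 = ((2*q)*(2*q))/6 = (4*q**2)/6 = 2*q**2/3)
-8 + Y(-3)*(-1) = -8 + ((2/3)*(-3)**2)*(-1) = -8 + ((2/3)*9)*(-1) = -8 + 6*(-1) = -8 - 6 = -14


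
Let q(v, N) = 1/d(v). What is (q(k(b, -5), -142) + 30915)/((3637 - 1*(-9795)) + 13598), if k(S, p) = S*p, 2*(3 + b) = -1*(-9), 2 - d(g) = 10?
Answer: 247319/216240 ≈ 1.1437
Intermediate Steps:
d(g) = -8 (d(g) = 2 - 1*10 = 2 - 10 = -8)
b = 3/2 (b = -3 + (-1*(-9))/2 = -3 + (½)*9 = -3 + 9/2 = 3/2 ≈ 1.5000)
q(v, N) = -⅛ (q(v, N) = 1/(-8) = -⅛)
(q(k(b, -5), -142) + 30915)/((3637 - 1*(-9795)) + 13598) = (-⅛ + 30915)/((3637 - 1*(-9795)) + 13598) = 247319/(8*((3637 + 9795) + 13598)) = 247319/(8*(13432 + 13598)) = (247319/8)/27030 = (247319/8)*(1/27030) = 247319/216240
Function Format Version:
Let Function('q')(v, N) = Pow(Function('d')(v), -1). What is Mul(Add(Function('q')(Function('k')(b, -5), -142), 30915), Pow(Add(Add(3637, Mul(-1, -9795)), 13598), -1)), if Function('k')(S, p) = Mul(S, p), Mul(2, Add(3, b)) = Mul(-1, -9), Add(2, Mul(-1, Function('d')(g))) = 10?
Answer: Rational(247319, 216240) ≈ 1.1437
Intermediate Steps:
Function('d')(g) = -8 (Function('d')(g) = Add(2, Mul(-1, 10)) = Add(2, -10) = -8)
b = Rational(3, 2) (b = Add(-3, Mul(Rational(1, 2), Mul(-1, -9))) = Add(-3, Mul(Rational(1, 2), 9)) = Add(-3, Rational(9, 2)) = Rational(3, 2) ≈ 1.5000)
Function('q')(v, N) = Rational(-1, 8) (Function('q')(v, N) = Pow(-8, -1) = Rational(-1, 8))
Mul(Add(Function('q')(Function('k')(b, -5), -142), 30915), Pow(Add(Add(3637, Mul(-1, -9795)), 13598), -1)) = Mul(Add(Rational(-1, 8), 30915), Pow(Add(Add(3637, Mul(-1, -9795)), 13598), -1)) = Mul(Rational(247319, 8), Pow(Add(Add(3637, 9795), 13598), -1)) = Mul(Rational(247319, 8), Pow(Add(13432, 13598), -1)) = Mul(Rational(247319, 8), Pow(27030, -1)) = Mul(Rational(247319, 8), Rational(1, 27030)) = Rational(247319, 216240)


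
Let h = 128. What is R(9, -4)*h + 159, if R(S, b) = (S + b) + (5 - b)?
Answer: 1951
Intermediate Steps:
R(S, b) = 5 + S
R(9, -4)*h + 159 = (5 + 9)*128 + 159 = 14*128 + 159 = 1792 + 159 = 1951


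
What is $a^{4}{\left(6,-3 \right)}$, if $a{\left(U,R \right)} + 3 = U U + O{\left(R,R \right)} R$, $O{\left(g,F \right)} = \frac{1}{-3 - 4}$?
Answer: $\frac{2998219536}{2401} \approx 1.2487 \cdot 10^{6}$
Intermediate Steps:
$O{\left(g,F \right)} = - \frac{1}{7}$ ($O{\left(g,F \right)} = \frac{1}{-7} = - \frac{1}{7}$)
$a{\left(U,R \right)} = -3 + U^{2} - \frac{R}{7}$ ($a{\left(U,R \right)} = -3 - \left(\frac{R}{7} - U U\right) = -3 - \left(- U^{2} + \frac{R}{7}\right) = -3 + U^{2} - \frac{R}{7}$)
$a^{4}{\left(6,-3 \right)} = \left(-3 + 6^{2} - - \frac{3}{7}\right)^{4} = \left(-3 + 36 + \frac{3}{7}\right)^{4} = \left(\frac{234}{7}\right)^{4} = \frac{2998219536}{2401}$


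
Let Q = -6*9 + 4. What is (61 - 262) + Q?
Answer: -251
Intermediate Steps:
Q = -50 (Q = -54 + 4 = -50)
(61 - 262) + Q = (61 - 262) - 50 = -201 - 50 = -251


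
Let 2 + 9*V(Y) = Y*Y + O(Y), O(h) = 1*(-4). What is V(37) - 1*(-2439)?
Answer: 23314/9 ≈ 2590.4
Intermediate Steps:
O(h) = -4
V(Y) = -⅔ + Y²/9 (V(Y) = -2/9 + (Y*Y - 4)/9 = -2/9 + (Y² - 4)/9 = -2/9 + (-4 + Y²)/9 = -2/9 + (-4/9 + Y²/9) = -⅔ + Y²/9)
V(37) - 1*(-2439) = (-⅔ + (⅑)*37²) - 1*(-2439) = (-⅔ + (⅑)*1369) + 2439 = (-⅔ + 1369/9) + 2439 = 1363/9 + 2439 = 23314/9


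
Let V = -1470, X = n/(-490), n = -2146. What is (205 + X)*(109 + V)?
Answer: -69816578/245 ≈ -2.8497e+5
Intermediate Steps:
X = 1073/245 (X = -2146/(-490) = -2146*(-1/490) = 1073/245 ≈ 4.3796)
(205 + X)*(109 + V) = (205 + 1073/245)*(109 - 1470) = (51298/245)*(-1361) = -69816578/245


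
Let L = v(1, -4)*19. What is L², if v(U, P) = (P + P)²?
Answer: 1478656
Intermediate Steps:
v(U, P) = 4*P² (v(U, P) = (2*P)² = 4*P²)
L = 1216 (L = (4*(-4)²)*19 = (4*16)*19 = 64*19 = 1216)
L² = 1216² = 1478656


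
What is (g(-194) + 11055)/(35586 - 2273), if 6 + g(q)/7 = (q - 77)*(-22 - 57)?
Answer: 160876/33313 ≈ 4.8292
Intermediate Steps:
g(q) = 42539 - 553*q (g(q) = -42 + 7*((q - 77)*(-22 - 57)) = -42 + 7*((-77 + q)*(-79)) = -42 + 7*(6083 - 79*q) = -42 + (42581 - 553*q) = 42539 - 553*q)
(g(-194) + 11055)/(35586 - 2273) = ((42539 - 553*(-194)) + 11055)/(35586 - 2273) = ((42539 + 107282) + 11055)/33313 = (149821 + 11055)*(1/33313) = 160876*(1/33313) = 160876/33313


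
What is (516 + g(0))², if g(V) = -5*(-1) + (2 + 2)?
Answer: 275625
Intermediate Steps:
g(V) = 9 (g(V) = 5 + 4 = 9)
(516 + g(0))² = (516 + 9)² = 525² = 275625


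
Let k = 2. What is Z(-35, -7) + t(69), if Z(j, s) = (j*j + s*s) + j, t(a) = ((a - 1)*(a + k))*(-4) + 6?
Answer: -18067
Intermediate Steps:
t(a) = 6 - 4*(-1 + a)*(2 + a) (t(a) = ((a - 1)*(a + 2))*(-4) + 6 = ((-1 + a)*(2 + a))*(-4) + 6 = -4*(-1 + a)*(2 + a) + 6 = 6 - 4*(-1 + a)*(2 + a))
Z(j, s) = j + j**2 + s**2 (Z(j, s) = (j**2 + s**2) + j = j + j**2 + s**2)
Z(-35, -7) + t(69) = (-35 + (-35)**2 + (-7)**2) + (14 - 4*69 - 4*69**2) = (-35 + 1225 + 49) + (14 - 276 - 4*4761) = 1239 + (14 - 276 - 19044) = 1239 - 19306 = -18067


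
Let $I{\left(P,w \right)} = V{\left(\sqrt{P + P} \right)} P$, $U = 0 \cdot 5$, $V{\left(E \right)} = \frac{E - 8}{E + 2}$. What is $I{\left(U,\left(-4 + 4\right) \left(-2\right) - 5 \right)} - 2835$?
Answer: $-2835$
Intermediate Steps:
$V{\left(E \right)} = \frac{-8 + E}{2 + E}$
$U = 0$
$I{\left(P,w \right)} = \frac{P \left(-8 + \sqrt{2} \sqrt{P}\right)}{2 + \sqrt{2} \sqrt{P}}$ ($I{\left(P,w \right)} = \frac{-8 + \sqrt{P + P}}{2 + \sqrt{P + P}} P = \frac{-8 + \sqrt{2 P}}{2 + \sqrt{2 P}} P = \frac{-8 + \sqrt{2} \sqrt{P}}{2 + \sqrt{2} \sqrt{P}} P = \frac{P \left(-8 + \sqrt{2} \sqrt{P}\right)}{2 + \sqrt{2} \sqrt{P}}$)
$I{\left(U,\left(-4 + 4\right) \left(-2\right) - 5 \right)} - 2835 = \frac{0 \left(-8 + \sqrt{2} \sqrt{0}\right)}{2 + \sqrt{2} \sqrt{0}} - 2835 = \frac{0 \left(-8 + \sqrt{2} \cdot 0\right)}{2 + \sqrt{2} \cdot 0} - 2835 = \frac{0 \left(-8 + 0\right)}{2 + 0} - 2835 = 0 \cdot \frac{1}{2} \left(-8\right) - 2835 = 0 - 2835 = -2835$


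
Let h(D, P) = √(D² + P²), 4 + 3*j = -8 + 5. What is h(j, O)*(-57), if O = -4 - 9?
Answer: -19*√1570 ≈ -752.84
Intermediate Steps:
j = -7/3 (j = -4/3 + (-8 + 5)/3 = -4/3 + (⅓)*(-3) = -4/3 - 1 = -7/3 ≈ -2.3333)
O = -13
h(j, O)*(-57) = √((-7/3)² + (-13)²)*(-57) = √(49/9 + 169)*(-57) = √(1570/9)*(-57) = (√1570/3)*(-57) = -19*√1570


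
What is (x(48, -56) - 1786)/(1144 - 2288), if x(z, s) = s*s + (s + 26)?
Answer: -15/13 ≈ -1.1538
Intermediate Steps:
x(z, s) = 26 + s + s² (x(z, s) = s² + (26 + s) = 26 + s + s²)
(x(48, -56) - 1786)/(1144 - 2288) = ((26 - 56 + (-56)²) - 1786)/(1144 - 2288) = ((26 - 56 + 3136) - 1786)/(-1144) = (3106 - 1786)*(-1/1144) = 1320*(-1/1144) = -15/13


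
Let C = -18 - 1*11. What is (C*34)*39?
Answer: -38454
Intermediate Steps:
C = -29 (C = -18 - 11 = -29)
(C*34)*39 = -29*34*39 = -986*39 = -38454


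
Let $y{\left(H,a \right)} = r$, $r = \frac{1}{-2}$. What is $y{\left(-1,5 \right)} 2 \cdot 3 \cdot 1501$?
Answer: $-4503$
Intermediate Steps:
$r = - \frac{1}{2} \approx -0.5$
$y{\left(H,a \right)} = - \frac{1}{2}$
$y{\left(-1,5 \right)} 2 \cdot 3 \cdot 1501 = \left(- \frac{1}{2}\right) 2 \cdot 3 \cdot 1501 = \left(-1\right) 3 \cdot 1501 = \left(-3\right) 1501 = -4503$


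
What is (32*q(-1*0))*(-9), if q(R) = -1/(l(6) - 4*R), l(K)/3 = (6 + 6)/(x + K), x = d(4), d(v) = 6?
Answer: 96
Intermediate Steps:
x = 6
l(K) = 36/(6 + K) (l(K) = 3*((6 + 6)/(6 + K)) = 3*(12/(6 + K)) = 36/(6 + K))
q(R) = -1/(3 - 4*R) (q(R) = -1/(36/(6 + 6) - 4*R) = -1/(36/12 - 4*R) = -1/(36*(1/12) - 4*R) = -1/(3 - 4*R))
(32*q(-1*0))*(-9) = (32/(-3 + 4*(-1*0)))*(-9) = (32/(-3 + 4*0))*(-9) = (32/(-3 + 0))*(-9) = (32/(-3))*(-9) = (32*(-1/3))*(-9) = -32/3*(-9) = 96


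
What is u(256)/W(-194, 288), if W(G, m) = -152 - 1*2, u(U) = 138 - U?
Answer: 59/77 ≈ 0.76623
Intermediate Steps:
W(G, m) = -154 (W(G, m) = -152 - 2 = -154)
u(256)/W(-194, 288) = (138 - 1*256)/(-154) = (138 - 256)*(-1/154) = -118*(-1/154) = 59/77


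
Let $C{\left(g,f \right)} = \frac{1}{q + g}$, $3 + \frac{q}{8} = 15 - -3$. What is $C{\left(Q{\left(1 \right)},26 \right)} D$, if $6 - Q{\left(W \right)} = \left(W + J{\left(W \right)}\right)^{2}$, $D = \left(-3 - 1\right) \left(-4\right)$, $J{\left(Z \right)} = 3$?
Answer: $\frac{8}{55} \approx 0.14545$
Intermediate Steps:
$D = 16$ ($D = \left(-4\right) \left(-4\right) = 16$)
$q = 120$ ($q = -24 + 8 \left(15 - -3\right) = -24 + 8 \left(15 + 3\right) = -24 + 8 \cdot 18 = -24 + 144 = 120$)
$Q{\left(W \right)} = 6 - \left(3 + W\right)^{2}$ ($Q{\left(W \right)} = 6 - \left(W + 3\right)^{2} = 6 - \left(3 + W\right)^{2}$)
$C{\left(g,f \right)} = \frac{1}{120 + g}$
$C{\left(Q{\left(1 \right)},26 \right)} D = \frac{1}{120 + \left(6 - \left(3 + 1\right)^{2}\right)} 16 = \frac{1}{120 + \left(6 - 4^{2}\right)} 16 = \frac{1}{120 + \left(6 - 16\right)} 16 = \frac{1}{120 - 10} \cdot 16 = \frac{1}{110} \cdot 16 = \frac{8}{55}$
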